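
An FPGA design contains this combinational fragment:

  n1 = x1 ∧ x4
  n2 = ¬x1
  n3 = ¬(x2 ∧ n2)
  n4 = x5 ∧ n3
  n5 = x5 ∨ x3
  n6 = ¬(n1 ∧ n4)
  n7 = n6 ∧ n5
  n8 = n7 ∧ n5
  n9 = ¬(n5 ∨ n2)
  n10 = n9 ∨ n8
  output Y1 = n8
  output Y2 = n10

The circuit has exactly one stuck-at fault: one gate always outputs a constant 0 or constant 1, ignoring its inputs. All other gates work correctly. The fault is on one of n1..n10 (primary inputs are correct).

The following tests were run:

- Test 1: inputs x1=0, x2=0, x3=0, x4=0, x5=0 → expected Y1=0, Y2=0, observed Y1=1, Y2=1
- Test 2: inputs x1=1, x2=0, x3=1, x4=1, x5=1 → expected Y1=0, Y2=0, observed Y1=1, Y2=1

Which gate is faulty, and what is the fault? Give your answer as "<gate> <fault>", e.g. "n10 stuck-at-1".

Fault-free values for test 1 (x1=0, x2=0, x3=0, x4=0, x5=0): n1=0, n2=1, n3=1, n4=0, n5=0, n6=1, n7=0, n8=0, n9=0, n10=0, giving Y1=0, Y2=0. Observed Y1=1, Y2=1.
Test 1: faults giving observed Y1=1, Y2=1 are {n5 stuck-at-1, n8 stuck-at-1}.
Test 2 (x1=1, x2=0, x3=1, x4=1, x5=1): fault-free n1=1, n2=0, n3=1, n4=1, n5=1, n6=0, n7=0, n8=0, n9=0, n10=0 → Y1=0, Y2=0; observed Y1=1, Y2=1. Eliminates n5 stuck-at-1.
Only n8 stuck-at-1 is consistent with every test.

n8 stuck-at-1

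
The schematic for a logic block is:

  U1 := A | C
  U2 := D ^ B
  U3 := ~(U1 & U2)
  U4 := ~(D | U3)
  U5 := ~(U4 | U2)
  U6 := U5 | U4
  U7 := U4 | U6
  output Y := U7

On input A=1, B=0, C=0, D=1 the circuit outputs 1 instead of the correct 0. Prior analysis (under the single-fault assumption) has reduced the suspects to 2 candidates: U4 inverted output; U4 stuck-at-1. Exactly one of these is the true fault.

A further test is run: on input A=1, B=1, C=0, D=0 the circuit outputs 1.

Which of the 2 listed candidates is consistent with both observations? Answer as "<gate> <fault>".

Evaluate each candidate on input A=1, B=1, C=0, D=0:
  U4 inverted output: U1=1, U2=1, U3=0, U4=0 [inverted output], U5=0, U6=0, U7=0 → 0 — eliminated
  U4 stuck-at-1: U1=1, U2=1, U3=0, U4=1 [stuck-at-1], U5=0, U6=1, U7=1 → 1 — matches
Only U4 stuck-at-1 reproduces the observed 1.

U4 stuck-at-1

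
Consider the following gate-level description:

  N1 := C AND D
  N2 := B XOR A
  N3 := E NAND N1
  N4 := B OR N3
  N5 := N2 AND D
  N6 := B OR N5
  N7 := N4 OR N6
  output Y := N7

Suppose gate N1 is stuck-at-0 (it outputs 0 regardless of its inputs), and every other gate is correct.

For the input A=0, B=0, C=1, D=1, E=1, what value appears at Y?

Propagate with N1 forced: N1=0 [stuck-at-0], N2=0, N3=1, N4=1, N5=0, N6=0, N7=1.
So Y = 1. (Without the fault it would be 0.)

1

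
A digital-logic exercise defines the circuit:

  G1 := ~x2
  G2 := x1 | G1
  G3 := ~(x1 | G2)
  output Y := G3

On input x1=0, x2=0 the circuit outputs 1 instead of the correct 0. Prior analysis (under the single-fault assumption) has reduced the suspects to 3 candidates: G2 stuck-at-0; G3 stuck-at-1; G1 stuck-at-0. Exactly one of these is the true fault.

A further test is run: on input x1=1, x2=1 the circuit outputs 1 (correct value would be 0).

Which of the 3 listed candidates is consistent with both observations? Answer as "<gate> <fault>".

G3 stuck-at-1

Evaluate each candidate on input x1=1, x2=1:
  G2 stuck-at-0: G1=0, G2=0 [stuck-at-0], G3=0 → 0 — eliminated
  G3 stuck-at-1: G1=0, G2=1, G3=1 [stuck-at-1] → 1 — matches
  G1 stuck-at-0: G1=0 [stuck-at-0], G2=1, G3=0 → 0 — eliminated
Only G3 stuck-at-1 reproduces the observed 1.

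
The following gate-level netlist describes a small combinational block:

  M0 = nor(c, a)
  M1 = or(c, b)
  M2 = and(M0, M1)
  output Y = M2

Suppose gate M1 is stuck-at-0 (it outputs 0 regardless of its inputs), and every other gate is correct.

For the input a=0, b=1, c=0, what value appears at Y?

0

Propagate with M1 forced: M0=1, M1=0 [stuck-at-0], M2=0.
So Y = 0. (Without the fault it would be 1.)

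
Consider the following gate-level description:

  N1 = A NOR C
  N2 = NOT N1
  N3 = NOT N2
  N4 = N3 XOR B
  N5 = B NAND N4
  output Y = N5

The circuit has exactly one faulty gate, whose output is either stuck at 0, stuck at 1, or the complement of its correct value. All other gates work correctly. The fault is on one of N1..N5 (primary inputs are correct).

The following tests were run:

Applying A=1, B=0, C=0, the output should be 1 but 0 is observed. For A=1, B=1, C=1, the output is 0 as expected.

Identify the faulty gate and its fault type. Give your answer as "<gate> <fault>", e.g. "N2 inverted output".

Fault-free values for test 1 (A=1, B=0, C=0): N1=0, N2=1, N3=0, N4=0, N5=1, giving Y=1. Observed 0.
Test 1: faults giving observed 0 are {N5 stuck-at-0, N5 inverted output}.
Test 2 (A=1, B=1, C=1): fault-free N1=0, N2=1, N3=0, N4=1, N5=0 → 0; observed 0. Eliminates N5 inverted output.
Only N5 stuck-at-0 is consistent with every test.

N5 stuck-at-0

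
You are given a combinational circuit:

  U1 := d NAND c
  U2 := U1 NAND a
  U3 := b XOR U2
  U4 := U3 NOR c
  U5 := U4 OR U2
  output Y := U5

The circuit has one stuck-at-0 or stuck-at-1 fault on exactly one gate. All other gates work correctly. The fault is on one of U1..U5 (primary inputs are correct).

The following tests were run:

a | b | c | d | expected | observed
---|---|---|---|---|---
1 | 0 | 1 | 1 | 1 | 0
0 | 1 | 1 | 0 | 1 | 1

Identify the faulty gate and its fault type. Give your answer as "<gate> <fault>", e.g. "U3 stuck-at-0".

U1 stuck-at-1

Fault-free values for test 1 (a=1, b=0, c=1, d=1): U1=0, U2=1, U3=1, U4=0, U5=1, giving Y=1. Observed 0.
Test 1: faults giving observed 0 are {U1 stuck-at-1, U2 stuck-at-0, U5 stuck-at-0}.
Test 2 (a=0, b=1, c=1, d=0): fault-free U1=1, U2=1, U3=0, U4=0, U5=1 → 1; observed 1. Eliminates U2 stuck-at-0, U5 stuck-at-0.
Only U1 stuck-at-1 is consistent with every test.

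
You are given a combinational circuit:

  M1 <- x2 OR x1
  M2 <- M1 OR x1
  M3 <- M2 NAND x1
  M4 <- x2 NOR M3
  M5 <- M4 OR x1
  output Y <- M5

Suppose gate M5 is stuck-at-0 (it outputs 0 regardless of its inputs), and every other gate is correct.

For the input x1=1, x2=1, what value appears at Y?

Propagate with M5 forced: M1=1, M2=1, M3=0, M4=0, M5=0 [stuck-at-0].
So Y = 0. (Without the fault it would be 1.)

0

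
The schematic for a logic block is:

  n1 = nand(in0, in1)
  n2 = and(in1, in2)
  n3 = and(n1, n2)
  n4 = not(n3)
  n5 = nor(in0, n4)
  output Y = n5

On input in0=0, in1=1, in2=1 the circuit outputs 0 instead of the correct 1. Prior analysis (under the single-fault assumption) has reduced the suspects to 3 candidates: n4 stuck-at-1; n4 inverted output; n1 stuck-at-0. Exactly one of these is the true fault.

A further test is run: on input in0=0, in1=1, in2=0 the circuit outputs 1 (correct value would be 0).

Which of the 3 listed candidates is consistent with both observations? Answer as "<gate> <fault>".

Evaluate each candidate on input in0=0, in1=1, in2=0:
  n4 stuck-at-1: n1=1, n2=0, n3=0, n4=1 [stuck-at-1], n5=0 → 0 — eliminated
  n4 inverted output: n1=1, n2=0, n3=0, n4=0 [inverted output], n5=1 → 1 — matches
  n1 stuck-at-0: n1=0 [stuck-at-0], n2=0, n3=0, n4=1, n5=0 → 0 — eliminated
Only n4 inverted output reproduces the observed 1.

n4 inverted output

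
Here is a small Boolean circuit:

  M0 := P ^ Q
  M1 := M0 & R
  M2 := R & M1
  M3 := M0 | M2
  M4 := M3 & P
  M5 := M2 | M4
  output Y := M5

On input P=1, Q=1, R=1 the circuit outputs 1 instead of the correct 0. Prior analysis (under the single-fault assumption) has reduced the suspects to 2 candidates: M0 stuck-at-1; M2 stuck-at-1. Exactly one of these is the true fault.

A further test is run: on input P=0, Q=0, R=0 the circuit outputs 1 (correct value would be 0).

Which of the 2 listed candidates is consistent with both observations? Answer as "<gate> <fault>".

Evaluate each candidate on input P=0, Q=0, R=0:
  M0 stuck-at-1: M0=1 [stuck-at-1], M1=0, M2=0, M3=1, M4=0, M5=0 → 0 — eliminated
  M2 stuck-at-1: M0=0, M1=0, M2=1 [stuck-at-1], M3=1, M4=0, M5=1 → 1 — matches
Only M2 stuck-at-1 reproduces the observed 1.

M2 stuck-at-1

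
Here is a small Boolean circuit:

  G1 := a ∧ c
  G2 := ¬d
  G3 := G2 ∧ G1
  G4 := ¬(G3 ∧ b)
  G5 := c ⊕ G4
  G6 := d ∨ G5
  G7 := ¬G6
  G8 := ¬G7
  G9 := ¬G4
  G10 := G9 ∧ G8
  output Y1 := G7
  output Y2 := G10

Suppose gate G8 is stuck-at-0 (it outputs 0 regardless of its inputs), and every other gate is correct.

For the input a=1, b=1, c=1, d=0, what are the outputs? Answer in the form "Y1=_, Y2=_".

Propagate with G8 forced: G1=1, G2=1, G3=1, G4=0, G5=1, G6=1, G7=0, G8=0 [stuck-at-0], G9=1, G10=0.
So the outputs are Y1=0, Y2=0. (Without the fault they would be Y1=0, Y2=1.)

Y1=0, Y2=0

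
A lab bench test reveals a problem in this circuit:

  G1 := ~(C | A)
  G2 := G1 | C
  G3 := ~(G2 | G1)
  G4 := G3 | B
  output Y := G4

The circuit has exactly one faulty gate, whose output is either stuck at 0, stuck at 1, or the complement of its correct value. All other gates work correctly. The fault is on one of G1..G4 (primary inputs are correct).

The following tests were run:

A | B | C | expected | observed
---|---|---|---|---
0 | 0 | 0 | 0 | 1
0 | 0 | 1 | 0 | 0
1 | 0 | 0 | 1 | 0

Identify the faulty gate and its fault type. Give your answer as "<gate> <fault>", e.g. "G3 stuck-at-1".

G1 inverted output

Fault-free values for test 1 (A=0, B=0, C=0): G1=1, G2=1, G3=0, G4=0, giving Y=0. Observed 1.
Test 1: faults giving observed 1 are {G1 stuck-at-0, G1 inverted output, G3 stuck-at-1, G3 inverted output, G4 stuck-at-1, G4 inverted output}.
Test 2 (A=0, B=0, C=1): fault-free G1=0, G2=1, G3=0, G4=0 → 0; observed 0. Eliminates G3 stuck-at-1, G3 inverted output, G4 stuck-at-1, G4 inverted output.
Test 3 (A=1, B=0, C=0): fault-free G1=0, G2=0, G3=1, G4=1 → 1; observed 0. Eliminates G1 stuck-at-0.
Only G1 inverted output is consistent with every test.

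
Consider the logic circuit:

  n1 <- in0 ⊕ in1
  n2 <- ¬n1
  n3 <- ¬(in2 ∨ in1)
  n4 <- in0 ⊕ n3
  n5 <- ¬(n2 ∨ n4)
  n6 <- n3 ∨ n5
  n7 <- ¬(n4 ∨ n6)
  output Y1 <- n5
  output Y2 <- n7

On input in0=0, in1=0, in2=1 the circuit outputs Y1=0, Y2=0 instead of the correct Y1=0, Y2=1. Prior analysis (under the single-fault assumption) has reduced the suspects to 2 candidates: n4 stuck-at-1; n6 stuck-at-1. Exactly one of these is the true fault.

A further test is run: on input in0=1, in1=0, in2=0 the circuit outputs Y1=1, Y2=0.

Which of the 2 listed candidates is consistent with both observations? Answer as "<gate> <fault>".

Evaluate each candidate on input in0=1, in1=0, in2=0:
  n4 stuck-at-1: n1=1, n2=0, n3=1, n4=1 [stuck-at-1], n5=0, n6=1, n7=0 → Y1=0, Y2=0 — eliminated
  n6 stuck-at-1: n1=1, n2=0, n3=1, n4=0, n5=1, n6=1 [stuck-at-1], n7=0 → Y1=1, Y2=0 — matches
Only n6 stuck-at-1 reproduces the observed Y1=1, Y2=0.

n6 stuck-at-1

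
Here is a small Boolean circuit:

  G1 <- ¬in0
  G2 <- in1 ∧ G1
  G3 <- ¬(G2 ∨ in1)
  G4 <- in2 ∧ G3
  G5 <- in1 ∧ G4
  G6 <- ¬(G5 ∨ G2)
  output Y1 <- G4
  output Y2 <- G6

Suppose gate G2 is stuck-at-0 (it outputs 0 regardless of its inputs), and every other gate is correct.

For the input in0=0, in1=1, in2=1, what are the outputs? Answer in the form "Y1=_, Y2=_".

Y1=0, Y2=1

Propagate with G2 forced: G1=1, G2=0 [stuck-at-0], G3=0, G4=0, G5=0, G6=1.
So the outputs are Y1=0, Y2=1. (Without the fault they would be Y1=0, Y2=0.)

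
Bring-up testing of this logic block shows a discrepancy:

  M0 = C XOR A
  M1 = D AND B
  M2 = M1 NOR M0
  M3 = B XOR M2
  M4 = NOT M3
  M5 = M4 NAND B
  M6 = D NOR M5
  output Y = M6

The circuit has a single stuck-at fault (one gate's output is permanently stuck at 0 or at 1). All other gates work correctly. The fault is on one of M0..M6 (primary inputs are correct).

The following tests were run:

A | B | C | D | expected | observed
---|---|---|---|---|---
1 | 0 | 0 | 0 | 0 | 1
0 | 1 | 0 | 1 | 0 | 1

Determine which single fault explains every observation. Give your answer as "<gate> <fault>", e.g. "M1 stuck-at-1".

M6 stuck-at-1

Fault-free values for test 1 (A=1, B=0, C=0, D=0): M0=1, M1=0, M2=0, M3=0, M4=1, M5=1, M6=0, giving Y=0. Observed 1.
Test 1: faults giving observed 1 are {M5 stuck-at-0, M6 stuck-at-1}.
Test 2 (A=0, B=1, C=0, D=1): fault-free M0=0, M1=1, M2=0, M3=1, M4=0, M5=1, M6=0 → 0; observed 1. Eliminates M5 stuck-at-0.
Only M6 stuck-at-1 is consistent with every test.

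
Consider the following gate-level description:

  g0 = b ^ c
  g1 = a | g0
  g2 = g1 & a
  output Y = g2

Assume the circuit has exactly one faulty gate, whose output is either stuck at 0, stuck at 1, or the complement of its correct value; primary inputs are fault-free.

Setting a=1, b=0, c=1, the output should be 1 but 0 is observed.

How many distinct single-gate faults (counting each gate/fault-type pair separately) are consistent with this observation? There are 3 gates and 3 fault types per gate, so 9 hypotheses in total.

4

Fault-free: g0=1, g1=1, g2=1 → 1. Observed 0.
  g0 stuck-at-0: output 1 ✗
  g0 stuck-at-1: output 1 ✗
  g0 inverted output: output 1 ✗
  g1 stuck-at-0: output 0 ✓
  g1 stuck-at-1: output 1 ✗
  g1 inverted output: output 0 ✓
  g2 stuck-at-0: output 0 ✓
  g2 stuck-at-1: output 1 ✗
  g2 inverted output: output 0 ✓
Consistent faults: {g1 stuck-at-0, g1 inverted output, g2 stuck-at-0, g2 inverted output} — 4 in all.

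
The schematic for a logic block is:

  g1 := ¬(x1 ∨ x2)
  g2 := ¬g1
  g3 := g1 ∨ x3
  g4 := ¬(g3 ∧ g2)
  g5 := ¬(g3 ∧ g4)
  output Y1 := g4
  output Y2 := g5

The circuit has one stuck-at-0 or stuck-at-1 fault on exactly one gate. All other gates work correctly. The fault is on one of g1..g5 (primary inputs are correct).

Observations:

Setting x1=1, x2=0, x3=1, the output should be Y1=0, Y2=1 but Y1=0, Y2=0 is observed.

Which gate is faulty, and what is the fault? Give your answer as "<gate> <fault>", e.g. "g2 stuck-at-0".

g5 stuck-at-0

Fault-free values for test 1 (x1=1, x2=0, x3=1): g1=0, g2=1, g3=1, g4=0, g5=1, giving Y1=0, Y2=1. Observed Y1=0, Y2=0.
Test 1: faults giving observed Y1=0, Y2=0 are {g5 stuck-at-0}.
Only g5 stuck-at-0 is consistent with every test.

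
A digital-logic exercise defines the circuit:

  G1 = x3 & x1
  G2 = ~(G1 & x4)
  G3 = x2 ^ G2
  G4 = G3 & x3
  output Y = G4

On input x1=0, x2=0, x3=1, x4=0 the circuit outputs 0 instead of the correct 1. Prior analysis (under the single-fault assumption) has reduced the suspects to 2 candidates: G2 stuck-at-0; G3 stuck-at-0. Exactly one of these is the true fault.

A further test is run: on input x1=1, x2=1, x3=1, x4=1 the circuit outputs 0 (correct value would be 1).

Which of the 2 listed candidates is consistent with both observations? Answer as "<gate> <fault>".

G3 stuck-at-0

Evaluate each candidate on input x1=1, x2=1, x3=1, x4=1:
  G2 stuck-at-0: G1=1, G2=0 [stuck-at-0], G3=1, G4=1 → 1 — eliminated
  G3 stuck-at-0: G1=1, G2=0, G3=0 [stuck-at-0], G4=0 → 0 — matches
Only G3 stuck-at-0 reproduces the observed 0.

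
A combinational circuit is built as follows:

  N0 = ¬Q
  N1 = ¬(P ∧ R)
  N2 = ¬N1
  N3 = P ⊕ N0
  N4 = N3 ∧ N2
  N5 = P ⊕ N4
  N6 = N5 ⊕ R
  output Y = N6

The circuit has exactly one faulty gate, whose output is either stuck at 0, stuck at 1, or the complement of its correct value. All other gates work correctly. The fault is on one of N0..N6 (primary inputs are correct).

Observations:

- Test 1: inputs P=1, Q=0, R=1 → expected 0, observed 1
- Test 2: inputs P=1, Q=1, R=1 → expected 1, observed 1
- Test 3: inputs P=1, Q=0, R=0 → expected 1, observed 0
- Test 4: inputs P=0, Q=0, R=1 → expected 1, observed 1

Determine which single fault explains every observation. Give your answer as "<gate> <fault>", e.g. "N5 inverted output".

N5 stuck-at-0

Fault-free values for test 1 (P=1, Q=0, R=1): N0=1, N1=0, N2=1, N3=0, N4=0, N5=1, N6=0, giving Y=0. Observed 1.
Test 1: faults giving observed 1 are {N0 stuck-at-0, N0 inverted output, N3 stuck-at-1, N3 inverted output, N4 stuck-at-1, N4 inverted output, N5 stuck-at-0, N5 inverted output, N6 stuck-at-1, N6 inverted output}.
Test 2 (P=1, Q=1, R=1): fault-free N0=0, N1=0, N2=1, N3=1, N4=1, N5=0, N6=1 → 1; observed 1. Eliminates N0 inverted output, N3 inverted output, N4 inverted output, N5 inverted output, N6 inverted output.
Test 3 (P=1, Q=0, R=0): fault-free N0=1, N1=1, N2=0, N3=0, N4=0, N5=1, N6=1 → 1; observed 0. Eliminates N0 stuck-at-0, N3 stuck-at-1, N6 stuck-at-1.
Test 4 (P=0, Q=0, R=1): fault-free N0=1, N1=1, N2=0, N3=1, N4=0, N5=0, N6=1 → 1; observed 1. Eliminates N4 stuck-at-1.
Only N5 stuck-at-0 is consistent with every test.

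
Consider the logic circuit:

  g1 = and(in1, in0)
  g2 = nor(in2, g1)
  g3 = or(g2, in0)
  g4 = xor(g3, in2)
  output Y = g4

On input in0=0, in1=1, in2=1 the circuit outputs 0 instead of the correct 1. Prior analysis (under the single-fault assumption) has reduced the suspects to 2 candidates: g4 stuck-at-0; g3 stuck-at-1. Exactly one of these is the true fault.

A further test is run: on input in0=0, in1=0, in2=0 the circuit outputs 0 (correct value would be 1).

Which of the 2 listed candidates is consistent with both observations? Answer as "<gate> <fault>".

g4 stuck-at-0

Evaluate each candidate on input in0=0, in1=0, in2=0:
  g4 stuck-at-0: g1=0, g2=1, g3=1, g4=0 [stuck-at-0] → 0 — matches
  g3 stuck-at-1: g1=0, g2=1, g3=1 [stuck-at-1], g4=1 → 1 — eliminated
Only g4 stuck-at-0 reproduces the observed 0.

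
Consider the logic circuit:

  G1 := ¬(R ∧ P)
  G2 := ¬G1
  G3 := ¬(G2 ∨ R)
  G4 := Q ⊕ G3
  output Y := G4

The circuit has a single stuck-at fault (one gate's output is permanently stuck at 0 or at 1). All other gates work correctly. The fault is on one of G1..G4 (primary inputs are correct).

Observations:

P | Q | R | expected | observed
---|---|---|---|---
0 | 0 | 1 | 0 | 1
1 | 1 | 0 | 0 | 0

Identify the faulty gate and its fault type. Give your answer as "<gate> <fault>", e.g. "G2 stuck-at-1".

G3 stuck-at-1

Fault-free values for test 1 (P=0, Q=0, R=1): G1=1, G2=0, G3=0, G4=0, giving Y=0. Observed 1.
Test 1: faults giving observed 1 are {G3 stuck-at-1, G4 stuck-at-1}.
Test 2 (P=1, Q=1, R=0): fault-free G1=1, G2=0, G3=1, G4=0 → 0; observed 0. Eliminates G4 stuck-at-1.
Only G3 stuck-at-1 is consistent with every test.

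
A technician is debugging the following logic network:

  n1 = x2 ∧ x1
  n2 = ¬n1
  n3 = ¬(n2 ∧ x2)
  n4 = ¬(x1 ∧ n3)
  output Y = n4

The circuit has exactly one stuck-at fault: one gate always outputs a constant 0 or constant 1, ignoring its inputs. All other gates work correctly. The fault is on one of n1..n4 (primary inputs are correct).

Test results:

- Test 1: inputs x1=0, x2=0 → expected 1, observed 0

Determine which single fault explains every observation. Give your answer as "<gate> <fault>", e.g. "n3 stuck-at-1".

Fault-free values for test 1 (x1=0, x2=0): n1=0, n2=1, n3=1, n4=1, giving Y=1. Observed 0.
Test 1: faults giving observed 0 are {n4 stuck-at-0}.
Only n4 stuck-at-0 is consistent with every test.

n4 stuck-at-0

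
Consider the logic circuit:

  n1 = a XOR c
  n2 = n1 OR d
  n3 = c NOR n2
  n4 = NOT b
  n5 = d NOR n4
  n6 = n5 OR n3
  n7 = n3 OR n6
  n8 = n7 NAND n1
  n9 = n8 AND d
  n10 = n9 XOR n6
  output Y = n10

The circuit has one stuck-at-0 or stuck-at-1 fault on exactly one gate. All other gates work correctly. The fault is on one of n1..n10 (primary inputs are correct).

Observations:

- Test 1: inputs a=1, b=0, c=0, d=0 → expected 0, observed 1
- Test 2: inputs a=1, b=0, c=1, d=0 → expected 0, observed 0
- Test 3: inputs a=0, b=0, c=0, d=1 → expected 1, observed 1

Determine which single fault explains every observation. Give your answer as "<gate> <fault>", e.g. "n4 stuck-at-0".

n1 stuck-at-0

Fault-free values for test 1 (a=1, b=0, c=0, d=0): n1=1, n2=1, n3=0, n4=1, n5=0, n6=0, n7=0, n8=1, n9=0, n10=0, giving Y=0. Observed 1.
Test 1: faults giving observed 1 are {n1 stuck-at-0, n2 stuck-at-0, n3 stuck-at-1, n4 stuck-at-0, n5 stuck-at-1, n6 stuck-at-1, n9 stuck-at-1, n10 stuck-at-1}.
Test 2 (a=1, b=0, c=1, d=0): fault-free n1=0, n2=0, n3=0, n4=1, n5=0, n6=0, n7=0, n8=1, n9=0, n10=0 → 0; observed 0. Eliminates n3 stuck-at-1, n4 stuck-at-0, n5 stuck-at-1, n6 stuck-at-1, n9 stuck-at-1, n10 stuck-at-1.
Test 3 (a=0, b=0, c=0, d=1): fault-free n1=0, n2=1, n3=0, n4=1, n5=0, n6=0, n7=0, n8=1, n9=1, n10=1 → 1; observed 1. Eliminates n2 stuck-at-0.
Only n1 stuck-at-0 is consistent with every test.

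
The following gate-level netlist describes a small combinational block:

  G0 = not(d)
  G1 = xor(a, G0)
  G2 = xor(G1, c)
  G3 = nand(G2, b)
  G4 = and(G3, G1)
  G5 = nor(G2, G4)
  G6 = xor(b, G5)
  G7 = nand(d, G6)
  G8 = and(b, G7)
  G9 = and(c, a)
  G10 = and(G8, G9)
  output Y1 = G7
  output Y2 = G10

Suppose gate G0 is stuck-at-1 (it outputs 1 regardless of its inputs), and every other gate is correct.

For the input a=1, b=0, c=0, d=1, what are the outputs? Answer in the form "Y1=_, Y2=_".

Propagate with G0 forced: G0=1 [stuck-at-1], G1=0, G2=0, G3=1, G4=0, G5=1, G6=1, G7=0, G8=0, G9=0, G10=0.
So the outputs are Y1=0, Y2=0. (Without the fault they would be Y1=1, Y2=0.)

Y1=0, Y2=0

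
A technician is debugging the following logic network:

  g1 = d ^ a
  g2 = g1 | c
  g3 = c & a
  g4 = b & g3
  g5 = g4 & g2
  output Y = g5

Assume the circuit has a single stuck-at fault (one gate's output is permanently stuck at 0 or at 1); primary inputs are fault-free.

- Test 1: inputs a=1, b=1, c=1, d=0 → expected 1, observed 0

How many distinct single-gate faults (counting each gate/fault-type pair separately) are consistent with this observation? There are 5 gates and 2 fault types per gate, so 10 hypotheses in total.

Fault-free: g1=1, g2=1, g3=1, g4=1, g5=1 → 1. Observed 0.
  g1 stuck-at-0: output 1 ✗
  g1 stuck-at-1: output 1 ✗
  g2 stuck-at-0: output 0 ✓
  g2 stuck-at-1: output 1 ✗
  g3 stuck-at-0: output 0 ✓
  g3 stuck-at-1: output 1 ✗
  g4 stuck-at-0: output 0 ✓
  g4 stuck-at-1: output 1 ✗
  g5 stuck-at-0: output 0 ✓
  g5 stuck-at-1: output 1 ✗
Consistent faults: {g2 stuck-at-0, g3 stuck-at-0, g4 stuck-at-0, g5 stuck-at-0} — 4 in all.

4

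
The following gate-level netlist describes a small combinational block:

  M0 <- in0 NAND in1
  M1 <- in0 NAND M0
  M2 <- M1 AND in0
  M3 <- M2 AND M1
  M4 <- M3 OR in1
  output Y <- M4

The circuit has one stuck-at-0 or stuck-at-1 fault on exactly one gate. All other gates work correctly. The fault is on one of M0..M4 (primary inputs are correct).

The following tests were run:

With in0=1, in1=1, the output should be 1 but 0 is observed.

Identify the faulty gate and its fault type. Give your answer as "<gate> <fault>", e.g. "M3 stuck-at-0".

Fault-free values for test 1 (in0=1, in1=1): M0=0, M1=1, M2=1, M3=1, M4=1, giving Y=1. Observed 0.
Test 1: faults giving observed 0 are {M4 stuck-at-0}.
Only M4 stuck-at-0 is consistent with every test.

M4 stuck-at-0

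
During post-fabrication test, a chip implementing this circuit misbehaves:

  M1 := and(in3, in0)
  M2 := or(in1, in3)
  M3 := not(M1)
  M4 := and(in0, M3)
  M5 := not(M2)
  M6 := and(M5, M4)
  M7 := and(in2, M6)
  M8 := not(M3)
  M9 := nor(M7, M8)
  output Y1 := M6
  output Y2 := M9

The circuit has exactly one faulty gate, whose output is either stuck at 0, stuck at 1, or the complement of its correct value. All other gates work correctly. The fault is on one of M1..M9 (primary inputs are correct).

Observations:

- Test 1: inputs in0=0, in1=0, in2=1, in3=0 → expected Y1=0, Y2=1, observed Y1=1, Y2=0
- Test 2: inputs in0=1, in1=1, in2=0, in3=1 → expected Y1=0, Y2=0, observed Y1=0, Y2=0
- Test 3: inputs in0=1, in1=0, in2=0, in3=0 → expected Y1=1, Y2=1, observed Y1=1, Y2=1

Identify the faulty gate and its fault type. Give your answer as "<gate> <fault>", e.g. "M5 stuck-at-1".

M4 stuck-at-1

Fault-free values for test 1 (in0=0, in1=0, in2=1, in3=0): M1=0, M2=0, M3=1, M4=0, M5=1, M6=0, M7=0, M8=0, M9=1, giving Y1=0, Y2=1. Observed Y1=1, Y2=0.
Test 1: faults giving observed Y1=1, Y2=0 are {M4 stuck-at-1, M4 inverted output, M6 stuck-at-1, M6 inverted output}.
Test 2 (in0=1, in1=1, in2=0, in3=1): fault-free M1=1, M2=1, M3=0, M4=0, M5=0, M6=0, M7=0, M8=1, M9=0 → Y1=0, Y2=0; observed Y1=0, Y2=0. Eliminates M6 stuck-at-1, M6 inverted output.
Test 3 (in0=1, in1=0, in2=0, in3=0): fault-free M1=0, M2=0, M3=1, M4=1, M5=1, M6=1, M7=0, M8=0, M9=1 → Y1=1, Y2=1; observed Y1=1, Y2=1. Eliminates M4 inverted output.
Only M4 stuck-at-1 is consistent with every test.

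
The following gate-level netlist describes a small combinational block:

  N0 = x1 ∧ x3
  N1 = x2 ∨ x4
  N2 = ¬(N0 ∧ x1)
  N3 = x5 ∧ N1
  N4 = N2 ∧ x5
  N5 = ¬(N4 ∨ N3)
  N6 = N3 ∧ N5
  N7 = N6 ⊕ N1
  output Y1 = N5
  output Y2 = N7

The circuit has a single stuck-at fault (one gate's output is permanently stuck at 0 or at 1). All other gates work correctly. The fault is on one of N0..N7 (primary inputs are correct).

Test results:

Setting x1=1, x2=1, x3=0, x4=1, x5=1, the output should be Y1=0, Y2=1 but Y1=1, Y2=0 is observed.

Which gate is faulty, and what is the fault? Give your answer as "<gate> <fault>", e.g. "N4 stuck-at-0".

Fault-free values for test 1 (x1=1, x2=1, x3=0, x4=1, x5=1): N0=0, N1=1, N2=1, N3=1, N4=1, N5=0, N6=0, N7=1, giving Y1=0, Y2=1. Observed Y1=1, Y2=0.
Test 1: faults giving observed Y1=1, Y2=0 are {N5 stuck-at-1}.
Only N5 stuck-at-1 is consistent with every test.

N5 stuck-at-1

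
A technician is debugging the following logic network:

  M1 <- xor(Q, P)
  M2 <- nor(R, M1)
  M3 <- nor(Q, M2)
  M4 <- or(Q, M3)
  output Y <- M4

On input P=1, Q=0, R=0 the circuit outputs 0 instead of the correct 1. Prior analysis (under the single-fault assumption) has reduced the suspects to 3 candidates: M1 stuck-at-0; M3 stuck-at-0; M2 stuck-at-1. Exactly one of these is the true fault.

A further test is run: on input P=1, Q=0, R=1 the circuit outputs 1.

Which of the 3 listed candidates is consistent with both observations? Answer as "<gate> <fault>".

Evaluate each candidate on input P=1, Q=0, R=1:
  M1 stuck-at-0: M1=0 [stuck-at-0], M2=0, M3=1, M4=1 → 1 — matches
  M3 stuck-at-0: M1=1, M2=0, M3=0 [stuck-at-0], M4=0 → 0 — eliminated
  M2 stuck-at-1: M1=1, M2=1 [stuck-at-1], M3=0, M4=0 → 0 — eliminated
Only M1 stuck-at-0 reproduces the observed 1.

M1 stuck-at-0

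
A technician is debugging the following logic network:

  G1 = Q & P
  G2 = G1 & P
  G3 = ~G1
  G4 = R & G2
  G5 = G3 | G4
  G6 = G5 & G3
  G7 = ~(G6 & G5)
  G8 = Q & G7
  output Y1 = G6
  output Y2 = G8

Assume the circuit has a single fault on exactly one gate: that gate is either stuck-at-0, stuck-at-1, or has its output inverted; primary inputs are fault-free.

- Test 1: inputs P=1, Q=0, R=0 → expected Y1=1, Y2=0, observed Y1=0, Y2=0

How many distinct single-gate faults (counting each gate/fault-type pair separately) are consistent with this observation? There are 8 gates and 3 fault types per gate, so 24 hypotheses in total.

8

Fault-free: G1=0, G2=0, G3=1, G4=0, G5=1, G6=1, G7=0, G8=0 → Y1=1, Y2=0. Observed Y1=0, Y2=0.
  G1: stuck-at-1, inverted output ✓; others ✗
  G2: none of the 3 fault types match ✗
  G3: stuck-at-0, inverted output ✓; others ✗
  G4: none of the 3 fault types match ✗
  G5: stuck-at-0, inverted output ✓; others ✗
  G6: stuck-at-0, inverted output ✓; others ✗
  G7: none of the 3 fault types match ✗
  G8: none of the 3 fault types match ✗
Consistent faults: {G1 stuck-at-1, G1 inverted output, G3 stuck-at-0, G3 inverted output, G5 stuck-at-0, G5 inverted output, G6 stuck-at-0, G6 inverted output} — 8 in all.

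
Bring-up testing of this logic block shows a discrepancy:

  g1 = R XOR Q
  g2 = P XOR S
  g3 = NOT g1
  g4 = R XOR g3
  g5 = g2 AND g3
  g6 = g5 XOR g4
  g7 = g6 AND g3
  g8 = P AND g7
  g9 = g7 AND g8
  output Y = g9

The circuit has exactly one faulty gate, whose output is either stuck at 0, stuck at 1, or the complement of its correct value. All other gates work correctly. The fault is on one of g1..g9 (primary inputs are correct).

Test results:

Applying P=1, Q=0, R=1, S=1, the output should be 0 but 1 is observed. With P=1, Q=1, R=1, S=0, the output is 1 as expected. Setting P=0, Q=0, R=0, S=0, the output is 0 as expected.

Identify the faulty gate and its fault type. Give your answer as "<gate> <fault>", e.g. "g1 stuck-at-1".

g7 stuck-at-1

Fault-free values for test 1 (P=1, Q=0, R=1, S=1): g1=1, g2=0, g3=0, g4=1, g5=0, g6=1, g7=0, g8=0, g9=0, giving Y=0. Observed 1.
Test 1: faults giving observed 1 are {g7 stuck-at-1, g7 inverted output, g9 stuck-at-1, g9 inverted output}.
Test 2 (P=1, Q=1, R=1, S=0): fault-free g1=0, g2=1, g3=1, g4=0, g5=1, g6=1, g7=1, g8=1, g9=1 → 1; observed 1. Eliminates g7 inverted output, g9 inverted output.
Test 3 (P=0, Q=0, R=0, S=0): fault-free g1=0, g2=0, g3=1, g4=1, g5=0, g6=1, g7=1, g8=0, g9=0 → 0; observed 0. Eliminates g9 stuck-at-1.
Only g7 stuck-at-1 is consistent with every test.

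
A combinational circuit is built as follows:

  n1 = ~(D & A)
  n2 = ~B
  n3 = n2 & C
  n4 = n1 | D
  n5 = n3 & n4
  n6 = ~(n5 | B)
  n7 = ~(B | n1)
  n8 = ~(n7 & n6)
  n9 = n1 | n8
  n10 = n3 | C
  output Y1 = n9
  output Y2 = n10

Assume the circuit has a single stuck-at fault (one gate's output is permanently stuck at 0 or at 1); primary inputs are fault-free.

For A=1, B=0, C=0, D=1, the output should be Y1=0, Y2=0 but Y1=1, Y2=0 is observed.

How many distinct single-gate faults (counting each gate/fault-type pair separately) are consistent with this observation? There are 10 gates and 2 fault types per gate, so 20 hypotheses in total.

Fault-free: n1=0, n2=1, n3=0, n4=1, n5=0, n6=1, n7=1, n8=0, n9=0, n10=0 → Y1=0, Y2=0. Observed Y1=1, Y2=0.
  n1: stuck-at-1 ✓; others ✗
  n2: none of the 2 fault types match ✗
  n3: none of the 2 fault types match ✗
  n4: none of the 2 fault types match ✗
  n5: stuck-at-1 ✓; others ✗
  n6: stuck-at-0 ✓; others ✗
  n7: stuck-at-0 ✓; others ✗
  n8: stuck-at-1 ✓; others ✗
  n9: stuck-at-1 ✓; others ✗
  n10: none of the 2 fault types match ✗
Consistent faults: {n1 stuck-at-1, n5 stuck-at-1, n6 stuck-at-0, n7 stuck-at-0, n8 stuck-at-1, n9 stuck-at-1} — 6 in all.

6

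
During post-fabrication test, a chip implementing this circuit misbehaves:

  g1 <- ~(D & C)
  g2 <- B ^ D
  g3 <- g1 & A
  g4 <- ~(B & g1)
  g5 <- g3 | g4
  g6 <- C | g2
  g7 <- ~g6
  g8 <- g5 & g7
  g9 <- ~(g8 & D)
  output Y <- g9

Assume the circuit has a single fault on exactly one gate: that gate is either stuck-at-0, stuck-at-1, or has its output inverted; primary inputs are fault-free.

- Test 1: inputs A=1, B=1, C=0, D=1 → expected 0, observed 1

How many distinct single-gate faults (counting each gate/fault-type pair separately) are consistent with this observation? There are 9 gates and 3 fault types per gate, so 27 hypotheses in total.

14

Fault-free: g1=1, g2=0, g3=1, g4=0, g5=1, g6=0, g7=1, g8=1, g9=0 → 0. Observed 1.
  g1: none of the 3 fault types match ✗
  g2: stuck-at-1, inverted output ✓; others ✗
  g3: stuck-at-0, inverted output ✓; others ✗
  g4: none of the 3 fault types match ✗
  g5: stuck-at-0, inverted output ✓; others ✗
  g6: stuck-at-1, inverted output ✓; others ✗
  g7: stuck-at-0, inverted output ✓; others ✗
  g8: stuck-at-0, inverted output ✓; others ✗
  g9: stuck-at-1, inverted output ✓; others ✗
Consistent faults: {g2 stuck-at-1, g2 inverted output, g3 stuck-at-0, g3 inverted output, g5 stuck-at-0, g5 inverted output, g6 stuck-at-1, g6 inverted output, g7 stuck-at-0, g7 inverted output, g8 stuck-at-0, g8 inverted output, g9 stuck-at-1, g9 inverted output} — 14 in all.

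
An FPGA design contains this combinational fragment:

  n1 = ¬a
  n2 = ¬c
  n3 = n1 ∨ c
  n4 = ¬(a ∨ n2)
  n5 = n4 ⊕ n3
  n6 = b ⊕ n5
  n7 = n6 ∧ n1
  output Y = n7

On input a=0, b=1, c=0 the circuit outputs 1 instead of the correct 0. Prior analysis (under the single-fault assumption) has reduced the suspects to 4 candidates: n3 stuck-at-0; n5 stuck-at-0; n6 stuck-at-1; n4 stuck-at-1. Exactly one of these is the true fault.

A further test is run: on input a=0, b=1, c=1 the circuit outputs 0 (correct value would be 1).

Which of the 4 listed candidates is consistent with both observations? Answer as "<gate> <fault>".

Evaluate each candidate on input a=0, b=1, c=1:
  n3 stuck-at-0: n1=1, n2=0, n3=0 [stuck-at-0], n4=1, n5=1, n6=0, n7=0 → 0 — matches
  n5 stuck-at-0: n1=1, n2=0, n3=1, n4=1, n5=0 [stuck-at-0], n6=1, n7=1 → 1 — eliminated
  n6 stuck-at-1: n1=1, n2=0, n3=1, n4=1, n5=0, n6=1 [stuck-at-1], n7=1 → 1 — eliminated
  n4 stuck-at-1: n1=1, n2=0, n3=1, n4=1 [stuck-at-1], n5=0, n6=1, n7=1 → 1 — eliminated
Only n3 stuck-at-0 reproduces the observed 0.

n3 stuck-at-0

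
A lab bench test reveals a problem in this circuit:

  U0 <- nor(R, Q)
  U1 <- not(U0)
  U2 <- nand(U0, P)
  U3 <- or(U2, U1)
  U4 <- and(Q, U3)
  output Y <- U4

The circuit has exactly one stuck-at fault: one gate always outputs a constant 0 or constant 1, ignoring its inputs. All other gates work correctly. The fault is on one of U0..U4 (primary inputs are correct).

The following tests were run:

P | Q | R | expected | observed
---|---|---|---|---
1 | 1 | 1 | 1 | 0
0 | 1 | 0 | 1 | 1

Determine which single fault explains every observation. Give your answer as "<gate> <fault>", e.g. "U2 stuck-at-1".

U0 stuck-at-1

Fault-free values for test 1 (P=1, Q=1, R=1): U0=0, U1=1, U2=1, U3=1, U4=1, giving Y=1. Observed 0.
Test 1: faults giving observed 0 are {U0 stuck-at-1, U3 stuck-at-0, U4 stuck-at-0}.
Test 2 (P=0, Q=1, R=0): fault-free U0=0, U1=1, U2=1, U3=1, U4=1 → 1; observed 1. Eliminates U3 stuck-at-0, U4 stuck-at-0.
Only U0 stuck-at-1 is consistent with every test.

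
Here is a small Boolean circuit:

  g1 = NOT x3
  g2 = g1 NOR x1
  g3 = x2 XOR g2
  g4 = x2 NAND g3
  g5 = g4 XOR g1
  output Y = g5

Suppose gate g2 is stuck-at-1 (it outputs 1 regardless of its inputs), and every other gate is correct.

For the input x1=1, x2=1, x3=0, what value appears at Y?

Propagate with g2 forced: g1=1, g2=1 [stuck-at-1], g3=0, g4=1, g5=0.
So Y = 0. (Without the fault it would be 1.)

0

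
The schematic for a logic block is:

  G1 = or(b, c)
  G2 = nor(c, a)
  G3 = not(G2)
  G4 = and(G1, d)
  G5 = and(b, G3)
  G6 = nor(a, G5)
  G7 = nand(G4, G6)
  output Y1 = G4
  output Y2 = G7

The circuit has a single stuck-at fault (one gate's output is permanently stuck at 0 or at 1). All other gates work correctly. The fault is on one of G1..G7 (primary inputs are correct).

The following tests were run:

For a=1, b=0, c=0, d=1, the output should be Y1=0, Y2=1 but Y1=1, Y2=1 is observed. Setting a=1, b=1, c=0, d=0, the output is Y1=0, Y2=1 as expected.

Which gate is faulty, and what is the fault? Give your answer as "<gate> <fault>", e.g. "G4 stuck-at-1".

G1 stuck-at-1

Fault-free values for test 1 (a=1, b=0, c=0, d=1): G1=0, G2=0, G3=1, G4=0, G5=0, G6=0, G7=1, giving Y1=0, Y2=1. Observed Y1=1, Y2=1.
Test 1: faults giving observed Y1=1, Y2=1 are {G1 stuck-at-1, G4 stuck-at-1}.
Test 2 (a=1, b=1, c=0, d=0): fault-free G1=1, G2=0, G3=1, G4=0, G5=1, G6=0, G7=1 → Y1=0, Y2=1; observed Y1=0, Y2=1. Eliminates G4 stuck-at-1.
Only G1 stuck-at-1 is consistent with every test.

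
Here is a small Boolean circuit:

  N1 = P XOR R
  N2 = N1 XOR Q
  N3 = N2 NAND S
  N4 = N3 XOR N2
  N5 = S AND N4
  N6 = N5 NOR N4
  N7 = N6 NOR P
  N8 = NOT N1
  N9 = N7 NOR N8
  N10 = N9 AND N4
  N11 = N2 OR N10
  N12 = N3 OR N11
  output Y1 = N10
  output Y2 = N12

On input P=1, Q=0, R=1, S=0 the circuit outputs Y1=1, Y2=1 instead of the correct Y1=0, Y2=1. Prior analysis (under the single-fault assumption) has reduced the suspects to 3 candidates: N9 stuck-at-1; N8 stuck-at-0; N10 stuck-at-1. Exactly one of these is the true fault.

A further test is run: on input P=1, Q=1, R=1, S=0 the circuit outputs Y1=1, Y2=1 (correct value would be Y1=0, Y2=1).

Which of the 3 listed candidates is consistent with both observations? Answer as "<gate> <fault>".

N10 stuck-at-1

Evaluate each candidate on input P=1, Q=1, R=1, S=0:
  N9 stuck-at-1: N1=0, N2=1, N3=1, N4=0, N5=0, N6=1, N7=0, N8=1, N9=1 [stuck-at-1], N10=0, N11=1, N12=1 → Y1=0, Y2=1 — eliminated
  N8 stuck-at-0: N1=0, N2=1, N3=1, N4=0, N5=0, N6=1, N7=0, N8=0 [stuck-at-0], N9=1, N10=0, N11=1, N12=1 → Y1=0, Y2=1 — eliminated
  N10 stuck-at-1: N1=0, N2=1, N3=1, N4=0, N5=0, N6=1, N7=0, N8=1, N9=0, N10=1 [stuck-at-1], N11=1, N12=1 → Y1=1, Y2=1 — matches
Only N10 stuck-at-1 reproduces the observed Y1=1, Y2=1.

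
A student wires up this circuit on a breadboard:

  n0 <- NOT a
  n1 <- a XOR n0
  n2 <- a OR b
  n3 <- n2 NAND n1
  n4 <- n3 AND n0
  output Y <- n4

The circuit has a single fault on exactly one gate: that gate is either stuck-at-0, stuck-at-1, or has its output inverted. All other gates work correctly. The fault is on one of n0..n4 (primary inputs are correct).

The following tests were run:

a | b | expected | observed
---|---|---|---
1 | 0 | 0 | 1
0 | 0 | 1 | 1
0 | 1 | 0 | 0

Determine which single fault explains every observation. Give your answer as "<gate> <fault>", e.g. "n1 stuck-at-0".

Fault-free values for test 1 (a=1, b=0): n0=0, n1=1, n2=1, n3=0, n4=0, giving Y=0. Observed 1.
Test 1: faults giving observed 1 are {n0 stuck-at-1, n0 inverted output, n4 stuck-at-1, n4 inverted output}.
Test 2 (a=0, b=0): fault-free n0=1, n1=1, n2=0, n3=1, n4=1 → 1; observed 1. Eliminates n0 inverted output, n4 inverted output.
Test 3 (a=0, b=1): fault-free n0=1, n1=1, n2=1, n3=0, n4=0 → 0; observed 0. Eliminates n4 stuck-at-1.
Only n0 stuck-at-1 is consistent with every test.

n0 stuck-at-1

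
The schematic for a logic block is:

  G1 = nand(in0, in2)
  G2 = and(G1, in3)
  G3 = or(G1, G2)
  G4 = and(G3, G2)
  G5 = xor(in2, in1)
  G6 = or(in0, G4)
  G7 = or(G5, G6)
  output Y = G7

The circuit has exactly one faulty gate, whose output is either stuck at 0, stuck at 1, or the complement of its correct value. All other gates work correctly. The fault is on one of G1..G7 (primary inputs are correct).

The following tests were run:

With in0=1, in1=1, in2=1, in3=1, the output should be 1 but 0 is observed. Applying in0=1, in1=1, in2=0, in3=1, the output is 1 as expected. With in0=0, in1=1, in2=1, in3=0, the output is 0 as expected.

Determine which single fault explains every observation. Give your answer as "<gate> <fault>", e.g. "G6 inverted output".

Fault-free values for test 1 (in0=1, in1=1, in2=1, in3=1): G1=0, G2=0, G3=0, G4=0, G5=0, G6=1, G7=1, giving Y=1. Observed 0.
Test 1: faults giving observed 0 are {G6 stuck-at-0, G6 inverted output, G7 stuck-at-0, G7 inverted output}.
Test 2 (in0=1, in1=1, in2=0, in3=1): fault-free G1=1, G2=1, G3=1, G4=1, G5=1, G6=1, G7=1 → 1; observed 1. Eliminates G7 stuck-at-0, G7 inverted output.
Test 3 (in0=0, in1=1, in2=1, in3=0): fault-free G1=1, G2=0, G3=1, G4=0, G5=0, G6=0, G7=0 → 0; observed 0. Eliminates G6 inverted output.
Only G6 stuck-at-0 is consistent with every test.

G6 stuck-at-0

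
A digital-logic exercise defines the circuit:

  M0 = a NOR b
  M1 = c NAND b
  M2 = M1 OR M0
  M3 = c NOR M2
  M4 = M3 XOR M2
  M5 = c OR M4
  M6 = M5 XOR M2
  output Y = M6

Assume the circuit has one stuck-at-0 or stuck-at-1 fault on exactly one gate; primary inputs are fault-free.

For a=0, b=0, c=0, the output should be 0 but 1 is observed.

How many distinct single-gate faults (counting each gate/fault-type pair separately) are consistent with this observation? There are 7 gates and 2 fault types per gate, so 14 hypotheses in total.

Fault-free: M0=1, M1=1, M2=1, M3=0, M4=1, M5=1, M6=0 → 0. Observed 1.
  M0 stuck-at-0: output 0 ✗
  M0 stuck-at-1: output 0 ✗
  M1 stuck-at-0: output 0 ✗
  M1 stuck-at-1: output 0 ✗
  M2 stuck-at-0: output 1 ✓
  M2 stuck-at-1: output 0 ✗
  M3 stuck-at-0: output 0 ✗
  M3 stuck-at-1: output 1 ✓
  M4 stuck-at-0: output 1 ✓
  M4 stuck-at-1: output 0 ✗
  M5 stuck-at-0: output 1 ✓
  M5 stuck-at-1: output 0 ✗
  M6 stuck-at-0: output 0 ✗
  M6 stuck-at-1: output 1 ✓
Consistent faults: {M2 stuck-at-0, M3 stuck-at-1, M4 stuck-at-0, M5 stuck-at-0, M6 stuck-at-1} — 5 in all.

5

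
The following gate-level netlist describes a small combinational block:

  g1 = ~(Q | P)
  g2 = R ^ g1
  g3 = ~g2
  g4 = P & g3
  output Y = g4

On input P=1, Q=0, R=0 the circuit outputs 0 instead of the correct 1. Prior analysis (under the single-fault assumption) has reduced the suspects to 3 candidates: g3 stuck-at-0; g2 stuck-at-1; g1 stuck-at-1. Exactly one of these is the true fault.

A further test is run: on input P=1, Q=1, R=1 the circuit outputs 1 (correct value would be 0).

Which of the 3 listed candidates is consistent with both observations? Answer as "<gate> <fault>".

Evaluate each candidate on input P=1, Q=1, R=1:
  g3 stuck-at-0: g1=0, g2=1, g3=0 [stuck-at-0], g4=0 → 0 — eliminated
  g2 stuck-at-1: g1=0, g2=1 [stuck-at-1], g3=0, g4=0 → 0 — eliminated
  g1 stuck-at-1: g1=1 [stuck-at-1], g2=0, g3=1, g4=1 → 1 — matches
Only g1 stuck-at-1 reproduces the observed 1.

g1 stuck-at-1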